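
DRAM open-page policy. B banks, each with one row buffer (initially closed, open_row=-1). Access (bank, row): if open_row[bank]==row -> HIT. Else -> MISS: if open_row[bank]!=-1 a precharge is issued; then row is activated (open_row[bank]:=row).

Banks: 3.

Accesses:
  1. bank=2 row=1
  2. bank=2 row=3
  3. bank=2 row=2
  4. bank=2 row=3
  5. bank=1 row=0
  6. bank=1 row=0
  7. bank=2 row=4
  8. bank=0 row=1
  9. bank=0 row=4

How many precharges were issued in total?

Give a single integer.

Answer: 5

Derivation:
Acc 1: bank2 row1 -> MISS (open row1); precharges=0
Acc 2: bank2 row3 -> MISS (open row3); precharges=1
Acc 3: bank2 row2 -> MISS (open row2); precharges=2
Acc 4: bank2 row3 -> MISS (open row3); precharges=3
Acc 5: bank1 row0 -> MISS (open row0); precharges=3
Acc 6: bank1 row0 -> HIT
Acc 7: bank2 row4 -> MISS (open row4); precharges=4
Acc 8: bank0 row1 -> MISS (open row1); precharges=4
Acc 9: bank0 row4 -> MISS (open row4); precharges=5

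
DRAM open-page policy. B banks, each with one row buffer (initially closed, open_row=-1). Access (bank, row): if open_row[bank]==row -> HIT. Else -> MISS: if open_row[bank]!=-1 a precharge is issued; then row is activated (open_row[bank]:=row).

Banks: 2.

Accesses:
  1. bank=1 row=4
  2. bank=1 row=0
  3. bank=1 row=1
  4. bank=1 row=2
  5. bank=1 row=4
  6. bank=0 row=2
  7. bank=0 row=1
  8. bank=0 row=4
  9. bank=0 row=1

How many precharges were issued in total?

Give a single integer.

Acc 1: bank1 row4 -> MISS (open row4); precharges=0
Acc 2: bank1 row0 -> MISS (open row0); precharges=1
Acc 3: bank1 row1 -> MISS (open row1); precharges=2
Acc 4: bank1 row2 -> MISS (open row2); precharges=3
Acc 5: bank1 row4 -> MISS (open row4); precharges=4
Acc 6: bank0 row2 -> MISS (open row2); precharges=4
Acc 7: bank0 row1 -> MISS (open row1); precharges=5
Acc 8: bank0 row4 -> MISS (open row4); precharges=6
Acc 9: bank0 row1 -> MISS (open row1); precharges=7

Answer: 7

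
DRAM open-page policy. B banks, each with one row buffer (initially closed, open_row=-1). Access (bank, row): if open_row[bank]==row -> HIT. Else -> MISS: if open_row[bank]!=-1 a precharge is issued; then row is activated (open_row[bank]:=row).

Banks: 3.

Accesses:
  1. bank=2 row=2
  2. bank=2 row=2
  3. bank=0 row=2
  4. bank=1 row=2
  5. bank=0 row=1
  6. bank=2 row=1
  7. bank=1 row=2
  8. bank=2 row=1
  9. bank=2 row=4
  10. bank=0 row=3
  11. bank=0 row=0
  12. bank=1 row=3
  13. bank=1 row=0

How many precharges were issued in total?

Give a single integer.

Answer: 7

Derivation:
Acc 1: bank2 row2 -> MISS (open row2); precharges=0
Acc 2: bank2 row2 -> HIT
Acc 3: bank0 row2 -> MISS (open row2); precharges=0
Acc 4: bank1 row2 -> MISS (open row2); precharges=0
Acc 5: bank0 row1 -> MISS (open row1); precharges=1
Acc 6: bank2 row1 -> MISS (open row1); precharges=2
Acc 7: bank1 row2 -> HIT
Acc 8: bank2 row1 -> HIT
Acc 9: bank2 row4 -> MISS (open row4); precharges=3
Acc 10: bank0 row3 -> MISS (open row3); precharges=4
Acc 11: bank0 row0 -> MISS (open row0); precharges=5
Acc 12: bank1 row3 -> MISS (open row3); precharges=6
Acc 13: bank1 row0 -> MISS (open row0); precharges=7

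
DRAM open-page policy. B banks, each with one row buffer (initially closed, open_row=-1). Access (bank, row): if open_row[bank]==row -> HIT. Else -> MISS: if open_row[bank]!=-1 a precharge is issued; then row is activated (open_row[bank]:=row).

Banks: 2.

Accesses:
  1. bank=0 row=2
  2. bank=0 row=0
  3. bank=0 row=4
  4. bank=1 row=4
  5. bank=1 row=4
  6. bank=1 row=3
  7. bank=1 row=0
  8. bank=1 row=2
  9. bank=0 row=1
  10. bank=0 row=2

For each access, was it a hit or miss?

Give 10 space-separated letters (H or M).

Answer: M M M M H M M M M M

Derivation:
Acc 1: bank0 row2 -> MISS (open row2); precharges=0
Acc 2: bank0 row0 -> MISS (open row0); precharges=1
Acc 3: bank0 row4 -> MISS (open row4); precharges=2
Acc 4: bank1 row4 -> MISS (open row4); precharges=2
Acc 5: bank1 row4 -> HIT
Acc 6: bank1 row3 -> MISS (open row3); precharges=3
Acc 7: bank1 row0 -> MISS (open row0); precharges=4
Acc 8: bank1 row2 -> MISS (open row2); precharges=5
Acc 9: bank0 row1 -> MISS (open row1); precharges=6
Acc 10: bank0 row2 -> MISS (open row2); precharges=7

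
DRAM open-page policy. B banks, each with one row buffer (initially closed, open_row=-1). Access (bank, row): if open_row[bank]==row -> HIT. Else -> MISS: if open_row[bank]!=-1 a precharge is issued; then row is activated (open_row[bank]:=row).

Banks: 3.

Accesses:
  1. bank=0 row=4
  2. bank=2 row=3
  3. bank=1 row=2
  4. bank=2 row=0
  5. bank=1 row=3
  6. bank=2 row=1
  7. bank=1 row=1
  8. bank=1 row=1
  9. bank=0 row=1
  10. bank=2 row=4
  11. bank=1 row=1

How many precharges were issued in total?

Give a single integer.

Acc 1: bank0 row4 -> MISS (open row4); precharges=0
Acc 2: bank2 row3 -> MISS (open row3); precharges=0
Acc 3: bank1 row2 -> MISS (open row2); precharges=0
Acc 4: bank2 row0 -> MISS (open row0); precharges=1
Acc 5: bank1 row3 -> MISS (open row3); precharges=2
Acc 6: bank2 row1 -> MISS (open row1); precharges=3
Acc 7: bank1 row1 -> MISS (open row1); precharges=4
Acc 8: bank1 row1 -> HIT
Acc 9: bank0 row1 -> MISS (open row1); precharges=5
Acc 10: bank2 row4 -> MISS (open row4); precharges=6
Acc 11: bank1 row1 -> HIT

Answer: 6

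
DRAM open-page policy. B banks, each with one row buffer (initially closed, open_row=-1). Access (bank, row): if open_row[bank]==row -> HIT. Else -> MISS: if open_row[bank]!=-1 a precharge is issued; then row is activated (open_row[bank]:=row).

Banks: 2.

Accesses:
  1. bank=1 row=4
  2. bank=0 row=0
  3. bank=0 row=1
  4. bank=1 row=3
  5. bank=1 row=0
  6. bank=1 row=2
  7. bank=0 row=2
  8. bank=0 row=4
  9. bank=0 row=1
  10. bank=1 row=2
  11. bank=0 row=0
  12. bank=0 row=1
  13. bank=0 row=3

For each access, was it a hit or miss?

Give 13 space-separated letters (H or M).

Acc 1: bank1 row4 -> MISS (open row4); precharges=0
Acc 2: bank0 row0 -> MISS (open row0); precharges=0
Acc 3: bank0 row1 -> MISS (open row1); precharges=1
Acc 4: bank1 row3 -> MISS (open row3); precharges=2
Acc 5: bank1 row0 -> MISS (open row0); precharges=3
Acc 6: bank1 row2 -> MISS (open row2); precharges=4
Acc 7: bank0 row2 -> MISS (open row2); precharges=5
Acc 8: bank0 row4 -> MISS (open row4); precharges=6
Acc 9: bank0 row1 -> MISS (open row1); precharges=7
Acc 10: bank1 row2 -> HIT
Acc 11: bank0 row0 -> MISS (open row0); precharges=8
Acc 12: bank0 row1 -> MISS (open row1); precharges=9
Acc 13: bank0 row3 -> MISS (open row3); precharges=10

Answer: M M M M M M M M M H M M M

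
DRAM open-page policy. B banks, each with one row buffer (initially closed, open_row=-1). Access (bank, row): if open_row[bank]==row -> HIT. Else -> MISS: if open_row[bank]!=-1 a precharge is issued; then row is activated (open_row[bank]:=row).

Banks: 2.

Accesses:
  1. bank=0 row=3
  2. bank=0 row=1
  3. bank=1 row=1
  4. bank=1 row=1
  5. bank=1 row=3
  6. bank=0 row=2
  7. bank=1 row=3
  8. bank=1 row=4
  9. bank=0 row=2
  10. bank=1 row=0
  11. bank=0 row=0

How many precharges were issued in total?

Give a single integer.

Answer: 6

Derivation:
Acc 1: bank0 row3 -> MISS (open row3); precharges=0
Acc 2: bank0 row1 -> MISS (open row1); precharges=1
Acc 3: bank1 row1 -> MISS (open row1); precharges=1
Acc 4: bank1 row1 -> HIT
Acc 5: bank1 row3 -> MISS (open row3); precharges=2
Acc 6: bank0 row2 -> MISS (open row2); precharges=3
Acc 7: bank1 row3 -> HIT
Acc 8: bank1 row4 -> MISS (open row4); precharges=4
Acc 9: bank0 row2 -> HIT
Acc 10: bank1 row0 -> MISS (open row0); precharges=5
Acc 11: bank0 row0 -> MISS (open row0); precharges=6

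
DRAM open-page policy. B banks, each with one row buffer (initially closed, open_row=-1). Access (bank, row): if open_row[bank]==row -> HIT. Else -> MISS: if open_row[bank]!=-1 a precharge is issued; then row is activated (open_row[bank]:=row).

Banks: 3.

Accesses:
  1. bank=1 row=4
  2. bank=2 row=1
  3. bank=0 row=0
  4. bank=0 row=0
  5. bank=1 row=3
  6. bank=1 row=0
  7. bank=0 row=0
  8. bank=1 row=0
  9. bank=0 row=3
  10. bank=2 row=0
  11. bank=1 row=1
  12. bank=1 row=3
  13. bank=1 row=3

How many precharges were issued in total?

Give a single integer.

Answer: 6

Derivation:
Acc 1: bank1 row4 -> MISS (open row4); precharges=0
Acc 2: bank2 row1 -> MISS (open row1); precharges=0
Acc 3: bank0 row0 -> MISS (open row0); precharges=0
Acc 4: bank0 row0 -> HIT
Acc 5: bank1 row3 -> MISS (open row3); precharges=1
Acc 6: bank1 row0 -> MISS (open row0); precharges=2
Acc 7: bank0 row0 -> HIT
Acc 8: bank1 row0 -> HIT
Acc 9: bank0 row3 -> MISS (open row3); precharges=3
Acc 10: bank2 row0 -> MISS (open row0); precharges=4
Acc 11: bank1 row1 -> MISS (open row1); precharges=5
Acc 12: bank1 row3 -> MISS (open row3); precharges=6
Acc 13: bank1 row3 -> HIT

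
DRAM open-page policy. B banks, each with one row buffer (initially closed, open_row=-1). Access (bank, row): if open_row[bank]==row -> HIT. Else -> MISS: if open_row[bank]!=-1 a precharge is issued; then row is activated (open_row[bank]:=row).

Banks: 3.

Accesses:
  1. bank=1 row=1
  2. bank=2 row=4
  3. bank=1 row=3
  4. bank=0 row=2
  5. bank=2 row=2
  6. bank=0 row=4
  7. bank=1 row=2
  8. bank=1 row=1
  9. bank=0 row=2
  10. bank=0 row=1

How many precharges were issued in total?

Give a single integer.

Acc 1: bank1 row1 -> MISS (open row1); precharges=0
Acc 2: bank2 row4 -> MISS (open row4); precharges=0
Acc 3: bank1 row3 -> MISS (open row3); precharges=1
Acc 4: bank0 row2 -> MISS (open row2); precharges=1
Acc 5: bank2 row2 -> MISS (open row2); precharges=2
Acc 6: bank0 row4 -> MISS (open row4); precharges=3
Acc 7: bank1 row2 -> MISS (open row2); precharges=4
Acc 8: bank1 row1 -> MISS (open row1); precharges=5
Acc 9: bank0 row2 -> MISS (open row2); precharges=6
Acc 10: bank0 row1 -> MISS (open row1); precharges=7

Answer: 7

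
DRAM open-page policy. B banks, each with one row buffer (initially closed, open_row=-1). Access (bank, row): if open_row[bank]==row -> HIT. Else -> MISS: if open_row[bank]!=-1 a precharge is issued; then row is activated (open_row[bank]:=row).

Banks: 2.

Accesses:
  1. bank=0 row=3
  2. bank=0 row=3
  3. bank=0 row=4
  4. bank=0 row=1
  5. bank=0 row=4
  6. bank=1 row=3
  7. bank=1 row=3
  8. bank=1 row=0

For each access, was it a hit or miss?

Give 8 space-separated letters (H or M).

Answer: M H M M M M H M

Derivation:
Acc 1: bank0 row3 -> MISS (open row3); precharges=0
Acc 2: bank0 row3 -> HIT
Acc 3: bank0 row4 -> MISS (open row4); precharges=1
Acc 4: bank0 row1 -> MISS (open row1); precharges=2
Acc 5: bank0 row4 -> MISS (open row4); precharges=3
Acc 6: bank1 row3 -> MISS (open row3); precharges=3
Acc 7: bank1 row3 -> HIT
Acc 8: bank1 row0 -> MISS (open row0); precharges=4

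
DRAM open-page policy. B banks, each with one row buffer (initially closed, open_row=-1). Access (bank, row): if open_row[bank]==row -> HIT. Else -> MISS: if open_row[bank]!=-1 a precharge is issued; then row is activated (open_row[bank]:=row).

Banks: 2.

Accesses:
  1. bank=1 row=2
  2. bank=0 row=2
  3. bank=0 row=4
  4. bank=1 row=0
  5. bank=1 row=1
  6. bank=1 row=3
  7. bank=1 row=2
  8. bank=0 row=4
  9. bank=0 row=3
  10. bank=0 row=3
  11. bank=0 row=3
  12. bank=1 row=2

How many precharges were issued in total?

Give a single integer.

Acc 1: bank1 row2 -> MISS (open row2); precharges=0
Acc 2: bank0 row2 -> MISS (open row2); precharges=0
Acc 3: bank0 row4 -> MISS (open row4); precharges=1
Acc 4: bank1 row0 -> MISS (open row0); precharges=2
Acc 5: bank1 row1 -> MISS (open row1); precharges=3
Acc 6: bank1 row3 -> MISS (open row3); precharges=4
Acc 7: bank1 row2 -> MISS (open row2); precharges=5
Acc 8: bank0 row4 -> HIT
Acc 9: bank0 row3 -> MISS (open row3); precharges=6
Acc 10: bank0 row3 -> HIT
Acc 11: bank0 row3 -> HIT
Acc 12: bank1 row2 -> HIT

Answer: 6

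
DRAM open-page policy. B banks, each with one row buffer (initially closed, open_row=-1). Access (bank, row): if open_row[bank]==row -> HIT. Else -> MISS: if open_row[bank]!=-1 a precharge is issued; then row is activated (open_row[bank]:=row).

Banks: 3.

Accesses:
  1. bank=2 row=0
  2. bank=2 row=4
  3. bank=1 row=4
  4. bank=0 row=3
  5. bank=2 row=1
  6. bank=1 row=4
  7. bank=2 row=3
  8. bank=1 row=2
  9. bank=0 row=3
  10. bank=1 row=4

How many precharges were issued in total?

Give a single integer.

Answer: 5

Derivation:
Acc 1: bank2 row0 -> MISS (open row0); precharges=0
Acc 2: bank2 row4 -> MISS (open row4); precharges=1
Acc 3: bank1 row4 -> MISS (open row4); precharges=1
Acc 4: bank0 row3 -> MISS (open row3); precharges=1
Acc 5: bank2 row1 -> MISS (open row1); precharges=2
Acc 6: bank1 row4 -> HIT
Acc 7: bank2 row3 -> MISS (open row3); precharges=3
Acc 8: bank1 row2 -> MISS (open row2); precharges=4
Acc 9: bank0 row3 -> HIT
Acc 10: bank1 row4 -> MISS (open row4); precharges=5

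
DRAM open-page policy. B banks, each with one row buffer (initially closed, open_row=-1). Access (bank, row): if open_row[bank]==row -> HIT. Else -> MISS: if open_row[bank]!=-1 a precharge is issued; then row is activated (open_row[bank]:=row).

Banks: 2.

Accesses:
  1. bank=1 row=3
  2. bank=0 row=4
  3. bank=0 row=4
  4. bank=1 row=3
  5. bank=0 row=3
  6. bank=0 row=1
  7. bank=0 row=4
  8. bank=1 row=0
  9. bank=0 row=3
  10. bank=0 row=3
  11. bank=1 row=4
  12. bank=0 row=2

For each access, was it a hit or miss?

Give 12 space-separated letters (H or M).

Answer: M M H H M M M M M H M M

Derivation:
Acc 1: bank1 row3 -> MISS (open row3); precharges=0
Acc 2: bank0 row4 -> MISS (open row4); precharges=0
Acc 3: bank0 row4 -> HIT
Acc 4: bank1 row3 -> HIT
Acc 5: bank0 row3 -> MISS (open row3); precharges=1
Acc 6: bank0 row1 -> MISS (open row1); precharges=2
Acc 7: bank0 row4 -> MISS (open row4); precharges=3
Acc 8: bank1 row0 -> MISS (open row0); precharges=4
Acc 9: bank0 row3 -> MISS (open row3); precharges=5
Acc 10: bank0 row3 -> HIT
Acc 11: bank1 row4 -> MISS (open row4); precharges=6
Acc 12: bank0 row2 -> MISS (open row2); precharges=7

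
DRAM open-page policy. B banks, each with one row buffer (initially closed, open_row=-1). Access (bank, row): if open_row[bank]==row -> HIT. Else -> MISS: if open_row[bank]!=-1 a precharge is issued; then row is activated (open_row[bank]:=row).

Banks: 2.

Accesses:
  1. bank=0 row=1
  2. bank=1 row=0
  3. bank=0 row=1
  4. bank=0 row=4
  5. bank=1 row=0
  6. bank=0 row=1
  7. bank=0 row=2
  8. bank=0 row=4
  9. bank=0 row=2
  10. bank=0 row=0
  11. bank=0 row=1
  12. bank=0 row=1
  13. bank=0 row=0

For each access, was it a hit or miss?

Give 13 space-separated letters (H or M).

Answer: M M H M H M M M M M M H M

Derivation:
Acc 1: bank0 row1 -> MISS (open row1); precharges=0
Acc 2: bank1 row0 -> MISS (open row0); precharges=0
Acc 3: bank0 row1 -> HIT
Acc 4: bank0 row4 -> MISS (open row4); precharges=1
Acc 5: bank1 row0 -> HIT
Acc 6: bank0 row1 -> MISS (open row1); precharges=2
Acc 7: bank0 row2 -> MISS (open row2); precharges=3
Acc 8: bank0 row4 -> MISS (open row4); precharges=4
Acc 9: bank0 row2 -> MISS (open row2); precharges=5
Acc 10: bank0 row0 -> MISS (open row0); precharges=6
Acc 11: bank0 row1 -> MISS (open row1); precharges=7
Acc 12: bank0 row1 -> HIT
Acc 13: bank0 row0 -> MISS (open row0); precharges=8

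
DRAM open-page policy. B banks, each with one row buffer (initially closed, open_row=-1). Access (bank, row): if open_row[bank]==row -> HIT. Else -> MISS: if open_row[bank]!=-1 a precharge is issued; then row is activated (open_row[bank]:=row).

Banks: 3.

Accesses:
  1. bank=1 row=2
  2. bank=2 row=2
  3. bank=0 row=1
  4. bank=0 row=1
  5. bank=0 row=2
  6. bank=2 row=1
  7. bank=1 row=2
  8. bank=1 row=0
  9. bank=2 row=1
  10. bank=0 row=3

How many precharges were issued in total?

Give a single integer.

Acc 1: bank1 row2 -> MISS (open row2); precharges=0
Acc 2: bank2 row2 -> MISS (open row2); precharges=0
Acc 3: bank0 row1 -> MISS (open row1); precharges=0
Acc 4: bank0 row1 -> HIT
Acc 5: bank0 row2 -> MISS (open row2); precharges=1
Acc 6: bank2 row1 -> MISS (open row1); precharges=2
Acc 7: bank1 row2 -> HIT
Acc 8: bank1 row0 -> MISS (open row0); precharges=3
Acc 9: bank2 row1 -> HIT
Acc 10: bank0 row3 -> MISS (open row3); precharges=4

Answer: 4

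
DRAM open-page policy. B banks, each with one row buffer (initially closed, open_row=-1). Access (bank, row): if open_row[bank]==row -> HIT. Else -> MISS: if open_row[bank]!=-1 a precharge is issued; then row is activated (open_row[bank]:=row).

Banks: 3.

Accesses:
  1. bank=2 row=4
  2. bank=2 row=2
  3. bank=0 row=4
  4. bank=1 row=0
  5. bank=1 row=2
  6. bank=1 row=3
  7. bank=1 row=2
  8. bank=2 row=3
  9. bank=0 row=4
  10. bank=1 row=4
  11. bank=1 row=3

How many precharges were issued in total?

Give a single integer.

Answer: 7

Derivation:
Acc 1: bank2 row4 -> MISS (open row4); precharges=0
Acc 2: bank2 row2 -> MISS (open row2); precharges=1
Acc 3: bank0 row4 -> MISS (open row4); precharges=1
Acc 4: bank1 row0 -> MISS (open row0); precharges=1
Acc 5: bank1 row2 -> MISS (open row2); precharges=2
Acc 6: bank1 row3 -> MISS (open row3); precharges=3
Acc 7: bank1 row2 -> MISS (open row2); precharges=4
Acc 8: bank2 row3 -> MISS (open row3); precharges=5
Acc 9: bank0 row4 -> HIT
Acc 10: bank1 row4 -> MISS (open row4); precharges=6
Acc 11: bank1 row3 -> MISS (open row3); precharges=7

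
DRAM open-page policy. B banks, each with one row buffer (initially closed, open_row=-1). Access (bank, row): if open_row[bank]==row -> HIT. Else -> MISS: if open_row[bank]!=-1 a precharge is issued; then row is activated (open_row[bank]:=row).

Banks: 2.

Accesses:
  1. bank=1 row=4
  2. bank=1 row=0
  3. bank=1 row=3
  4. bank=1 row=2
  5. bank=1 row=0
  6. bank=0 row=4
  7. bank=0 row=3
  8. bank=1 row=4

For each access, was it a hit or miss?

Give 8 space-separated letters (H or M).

Acc 1: bank1 row4 -> MISS (open row4); precharges=0
Acc 2: bank1 row0 -> MISS (open row0); precharges=1
Acc 3: bank1 row3 -> MISS (open row3); precharges=2
Acc 4: bank1 row2 -> MISS (open row2); precharges=3
Acc 5: bank1 row0 -> MISS (open row0); precharges=4
Acc 6: bank0 row4 -> MISS (open row4); precharges=4
Acc 7: bank0 row3 -> MISS (open row3); precharges=5
Acc 8: bank1 row4 -> MISS (open row4); precharges=6

Answer: M M M M M M M M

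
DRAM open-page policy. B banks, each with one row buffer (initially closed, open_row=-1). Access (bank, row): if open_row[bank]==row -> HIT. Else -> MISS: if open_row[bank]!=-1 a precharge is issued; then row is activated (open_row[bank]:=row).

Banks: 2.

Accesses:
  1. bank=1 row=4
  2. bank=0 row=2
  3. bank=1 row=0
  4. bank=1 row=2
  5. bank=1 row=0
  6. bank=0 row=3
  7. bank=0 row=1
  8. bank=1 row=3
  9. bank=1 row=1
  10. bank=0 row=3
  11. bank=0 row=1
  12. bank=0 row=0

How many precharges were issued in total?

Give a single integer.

Acc 1: bank1 row4 -> MISS (open row4); precharges=0
Acc 2: bank0 row2 -> MISS (open row2); precharges=0
Acc 3: bank1 row0 -> MISS (open row0); precharges=1
Acc 4: bank1 row2 -> MISS (open row2); precharges=2
Acc 5: bank1 row0 -> MISS (open row0); precharges=3
Acc 6: bank0 row3 -> MISS (open row3); precharges=4
Acc 7: bank0 row1 -> MISS (open row1); precharges=5
Acc 8: bank1 row3 -> MISS (open row3); precharges=6
Acc 9: bank1 row1 -> MISS (open row1); precharges=7
Acc 10: bank0 row3 -> MISS (open row3); precharges=8
Acc 11: bank0 row1 -> MISS (open row1); precharges=9
Acc 12: bank0 row0 -> MISS (open row0); precharges=10

Answer: 10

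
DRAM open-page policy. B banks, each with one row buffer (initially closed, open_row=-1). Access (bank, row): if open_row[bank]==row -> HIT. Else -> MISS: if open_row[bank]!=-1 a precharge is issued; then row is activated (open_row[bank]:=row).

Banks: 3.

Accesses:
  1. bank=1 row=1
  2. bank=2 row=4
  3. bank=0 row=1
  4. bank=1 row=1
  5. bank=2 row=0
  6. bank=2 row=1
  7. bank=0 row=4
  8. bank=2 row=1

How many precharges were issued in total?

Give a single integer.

Acc 1: bank1 row1 -> MISS (open row1); precharges=0
Acc 2: bank2 row4 -> MISS (open row4); precharges=0
Acc 3: bank0 row1 -> MISS (open row1); precharges=0
Acc 4: bank1 row1 -> HIT
Acc 5: bank2 row0 -> MISS (open row0); precharges=1
Acc 6: bank2 row1 -> MISS (open row1); precharges=2
Acc 7: bank0 row4 -> MISS (open row4); precharges=3
Acc 8: bank2 row1 -> HIT

Answer: 3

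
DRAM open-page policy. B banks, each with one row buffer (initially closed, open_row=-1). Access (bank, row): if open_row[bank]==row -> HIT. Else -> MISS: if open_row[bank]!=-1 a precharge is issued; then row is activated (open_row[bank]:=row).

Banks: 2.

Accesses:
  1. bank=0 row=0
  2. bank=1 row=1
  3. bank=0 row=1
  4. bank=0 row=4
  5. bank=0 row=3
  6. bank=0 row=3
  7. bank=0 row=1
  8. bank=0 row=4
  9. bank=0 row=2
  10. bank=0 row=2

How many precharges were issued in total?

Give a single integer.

Answer: 6

Derivation:
Acc 1: bank0 row0 -> MISS (open row0); precharges=0
Acc 2: bank1 row1 -> MISS (open row1); precharges=0
Acc 3: bank0 row1 -> MISS (open row1); precharges=1
Acc 4: bank0 row4 -> MISS (open row4); precharges=2
Acc 5: bank0 row3 -> MISS (open row3); precharges=3
Acc 6: bank0 row3 -> HIT
Acc 7: bank0 row1 -> MISS (open row1); precharges=4
Acc 8: bank0 row4 -> MISS (open row4); precharges=5
Acc 9: bank0 row2 -> MISS (open row2); precharges=6
Acc 10: bank0 row2 -> HIT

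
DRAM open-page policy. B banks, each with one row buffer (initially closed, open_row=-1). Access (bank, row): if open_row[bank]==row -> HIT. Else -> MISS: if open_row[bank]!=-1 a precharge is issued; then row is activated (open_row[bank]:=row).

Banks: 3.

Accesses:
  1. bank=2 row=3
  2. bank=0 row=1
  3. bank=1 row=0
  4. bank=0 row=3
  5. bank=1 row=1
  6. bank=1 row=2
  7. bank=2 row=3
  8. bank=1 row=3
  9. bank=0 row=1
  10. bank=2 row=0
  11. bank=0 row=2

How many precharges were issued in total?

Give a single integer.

Acc 1: bank2 row3 -> MISS (open row3); precharges=0
Acc 2: bank0 row1 -> MISS (open row1); precharges=0
Acc 3: bank1 row0 -> MISS (open row0); precharges=0
Acc 4: bank0 row3 -> MISS (open row3); precharges=1
Acc 5: bank1 row1 -> MISS (open row1); precharges=2
Acc 6: bank1 row2 -> MISS (open row2); precharges=3
Acc 7: bank2 row3 -> HIT
Acc 8: bank1 row3 -> MISS (open row3); precharges=4
Acc 9: bank0 row1 -> MISS (open row1); precharges=5
Acc 10: bank2 row0 -> MISS (open row0); precharges=6
Acc 11: bank0 row2 -> MISS (open row2); precharges=7

Answer: 7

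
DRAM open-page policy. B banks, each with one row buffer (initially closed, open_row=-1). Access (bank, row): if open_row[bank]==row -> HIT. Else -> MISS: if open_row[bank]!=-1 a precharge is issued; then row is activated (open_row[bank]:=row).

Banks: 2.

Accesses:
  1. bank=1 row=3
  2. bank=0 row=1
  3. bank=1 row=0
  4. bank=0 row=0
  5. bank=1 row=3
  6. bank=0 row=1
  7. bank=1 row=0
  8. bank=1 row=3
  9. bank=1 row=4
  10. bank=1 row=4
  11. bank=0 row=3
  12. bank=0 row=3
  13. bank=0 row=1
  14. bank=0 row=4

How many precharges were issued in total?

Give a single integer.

Answer: 10

Derivation:
Acc 1: bank1 row3 -> MISS (open row3); precharges=0
Acc 2: bank0 row1 -> MISS (open row1); precharges=0
Acc 3: bank1 row0 -> MISS (open row0); precharges=1
Acc 4: bank0 row0 -> MISS (open row0); precharges=2
Acc 5: bank1 row3 -> MISS (open row3); precharges=3
Acc 6: bank0 row1 -> MISS (open row1); precharges=4
Acc 7: bank1 row0 -> MISS (open row0); precharges=5
Acc 8: bank1 row3 -> MISS (open row3); precharges=6
Acc 9: bank1 row4 -> MISS (open row4); precharges=7
Acc 10: bank1 row4 -> HIT
Acc 11: bank0 row3 -> MISS (open row3); precharges=8
Acc 12: bank0 row3 -> HIT
Acc 13: bank0 row1 -> MISS (open row1); precharges=9
Acc 14: bank0 row4 -> MISS (open row4); precharges=10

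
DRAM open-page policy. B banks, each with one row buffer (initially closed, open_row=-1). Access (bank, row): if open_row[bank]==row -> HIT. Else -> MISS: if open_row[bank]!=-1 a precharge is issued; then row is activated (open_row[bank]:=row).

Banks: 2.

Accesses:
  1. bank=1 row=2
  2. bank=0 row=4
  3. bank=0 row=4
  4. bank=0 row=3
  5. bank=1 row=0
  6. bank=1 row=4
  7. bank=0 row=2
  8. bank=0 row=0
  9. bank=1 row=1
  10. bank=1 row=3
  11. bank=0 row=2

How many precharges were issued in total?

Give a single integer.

Answer: 8

Derivation:
Acc 1: bank1 row2 -> MISS (open row2); precharges=0
Acc 2: bank0 row4 -> MISS (open row4); precharges=0
Acc 3: bank0 row4 -> HIT
Acc 4: bank0 row3 -> MISS (open row3); precharges=1
Acc 5: bank1 row0 -> MISS (open row0); precharges=2
Acc 6: bank1 row4 -> MISS (open row4); precharges=3
Acc 7: bank0 row2 -> MISS (open row2); precharges=4
Acc 8: bank0 row0 -> MISS (open row0); precharges=5
Acc 9: bank1 row1 -> MISS (open row1); precharges=6
Acc 10: bank1 row3 -> MISS (open row3); precharges=7
Acc 11: bank0 row2 -> MISS (open row2); precharges=8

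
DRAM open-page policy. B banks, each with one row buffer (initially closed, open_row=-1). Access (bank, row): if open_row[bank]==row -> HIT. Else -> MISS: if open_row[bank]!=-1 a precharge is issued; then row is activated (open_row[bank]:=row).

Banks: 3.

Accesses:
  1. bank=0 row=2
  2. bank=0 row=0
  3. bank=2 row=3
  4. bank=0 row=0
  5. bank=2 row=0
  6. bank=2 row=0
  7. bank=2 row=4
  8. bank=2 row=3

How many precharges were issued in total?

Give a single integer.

Answer: 4

Derivation:
Acc 1: bank0 row2 -> MISS (open row2); precharges=0
Acc 2: bank0 row0 -> MISS (open row0); precharges=1
Acc 3: bank2 row3 -> MISS (open row3); precharges=1
Acc 4: bank0 row0 -> HIT
Acc 5: bank2 row0 -> MISS (open row0); precharges=2
Acc 6: bank2 row0 -> HIT
Acc 7: bank2 row4 -> MISS (open row4); precharges=3
Acc 8: bank2 row3 -> MISS (open row3); precharges=4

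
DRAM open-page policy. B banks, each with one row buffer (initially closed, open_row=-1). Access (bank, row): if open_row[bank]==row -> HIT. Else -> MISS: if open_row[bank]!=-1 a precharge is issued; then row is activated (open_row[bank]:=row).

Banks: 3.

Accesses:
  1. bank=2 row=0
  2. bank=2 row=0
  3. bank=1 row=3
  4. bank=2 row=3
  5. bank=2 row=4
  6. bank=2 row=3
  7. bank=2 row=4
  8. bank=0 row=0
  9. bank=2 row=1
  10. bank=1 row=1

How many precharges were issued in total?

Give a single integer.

Acc 1: bank2 row0 -> MISS (open row0); precharges=0
Acc 2: bank2 row0 -> HIT
Acc 3: bank1 row3 -> MISS (open row3); precharges=0
Acc 4: bank2 row3 -> MISS (open row3); precharges=1
Acc 5: bank2 row4 -> MISS (open row4); precharges=2
Acc 6: bank2 row3 -> MISS (open row3); precharges=3
Acc 7: bank2 row4 -> MISS (open row4); precharges=4
Acc 8: bank0 row0 -> MISS (open row0); precharges=4
Acc 9: bank2 row1 -> MISS (open row1); precharges=5
Acc 10: bank1 row1 -> MISS (open row1); precharges=6

Answer: 6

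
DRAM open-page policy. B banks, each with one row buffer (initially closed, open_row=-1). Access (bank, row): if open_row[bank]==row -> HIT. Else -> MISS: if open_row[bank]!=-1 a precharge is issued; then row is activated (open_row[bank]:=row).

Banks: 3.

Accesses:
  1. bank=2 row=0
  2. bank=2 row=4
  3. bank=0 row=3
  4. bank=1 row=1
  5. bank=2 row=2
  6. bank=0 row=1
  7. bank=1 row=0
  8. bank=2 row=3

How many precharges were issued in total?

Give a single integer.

Answer: 5

Derivation:
Acc 1: bank2 row0 -> MISS (open row0); precharges=0
Acc 2: bank2 row4 -> MISS (open row4); precharges=1
Acc 3: bank0 row3 -> MISS (open row3); precharges=1
Acc 4: bank1 row1 -> MISS (open row1); precharges=1
Acc 5: bank2 row2 -> MISS (open row2); precharges=2
Acc 6: bank0 row1 -> MISS (open row1); precharges=3
Acc 7: bank1 row0 -> MISS (open row0); precharges=4
Acc 8: bank2 row3 -> MISS (open row3); precharges=5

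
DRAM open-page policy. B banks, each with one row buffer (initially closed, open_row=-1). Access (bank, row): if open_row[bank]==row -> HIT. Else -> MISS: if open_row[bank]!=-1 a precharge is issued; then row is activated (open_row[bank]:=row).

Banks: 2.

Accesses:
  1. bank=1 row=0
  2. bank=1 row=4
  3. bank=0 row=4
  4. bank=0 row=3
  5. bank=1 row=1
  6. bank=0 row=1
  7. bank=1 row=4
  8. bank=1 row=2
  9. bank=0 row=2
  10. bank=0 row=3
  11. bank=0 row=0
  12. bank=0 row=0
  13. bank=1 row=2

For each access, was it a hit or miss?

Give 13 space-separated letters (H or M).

Acc 1: bank1 row0 -> MISS (open row0); precharges=0
Acc 2: bank1 row4 -> MISS (open row4); precharges=1
Acc 3: bank0 row4 -> MISS (open row4); precharges=1
Acc 4: bank0 row3 -> MISS (open row3); precharges=2
Acc 5: bank1 row1 -> MISS (open row1); precharges=3
Acc 6: bank0 row1 -> MISS (open row1); precharges=4
Acc 7: bank1 row4 -> MISS (open row4); precharges=5
Acc 8: bank1 row2 -> MISS (open row2); precharges=6
Acc 9: bank0 row2 -> MISS (open row2); precharges=7
Acc 10: bank0 row3 -> MISS (open row3); precharges=8
Acc 11: bank0 row0 -> MISS (open row0); precharges=9
Acc 12: bank0 row0 -> HIT
Acc 13: bank1 row2 -> HIT

Answer: M M M M M M M M M M M H H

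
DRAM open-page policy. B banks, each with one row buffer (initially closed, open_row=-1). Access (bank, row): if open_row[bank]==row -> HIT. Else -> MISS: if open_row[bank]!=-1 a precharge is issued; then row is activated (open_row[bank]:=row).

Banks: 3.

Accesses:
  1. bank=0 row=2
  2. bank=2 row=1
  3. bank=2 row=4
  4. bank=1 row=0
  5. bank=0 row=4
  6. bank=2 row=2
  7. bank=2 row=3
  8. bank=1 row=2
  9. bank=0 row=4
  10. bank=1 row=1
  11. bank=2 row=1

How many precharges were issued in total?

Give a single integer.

Acc 1: bank0 row2 -> MISS (open row2); precharges=0
Acc 2: bank2 row1 -> MISS (open row1); precharges=0
Acc 3: bank2 row4 -> MISS (open row4); precharges=1
Acc 4: bank1 row0 -> MISS (open row0); precharges=1
Acc 5: bank0 row4 -> MISS (open row4); precharges=2
Acc 6: bank2 row2 -> MISS (open row2); precharges=3
Acc 7: bank2 row3 -> MISS (open row3); precharges=4
Acc 8: bank1 row2 -> MISS (open row2); precharges=5
Acc 9: bank0 row4 -> HIT
Acc 10: bank1 row1 -> MISS (open row1); precharges=6
Acc 11: bank2 row1 -> MISS (open row1); precharges=7

Answer: 7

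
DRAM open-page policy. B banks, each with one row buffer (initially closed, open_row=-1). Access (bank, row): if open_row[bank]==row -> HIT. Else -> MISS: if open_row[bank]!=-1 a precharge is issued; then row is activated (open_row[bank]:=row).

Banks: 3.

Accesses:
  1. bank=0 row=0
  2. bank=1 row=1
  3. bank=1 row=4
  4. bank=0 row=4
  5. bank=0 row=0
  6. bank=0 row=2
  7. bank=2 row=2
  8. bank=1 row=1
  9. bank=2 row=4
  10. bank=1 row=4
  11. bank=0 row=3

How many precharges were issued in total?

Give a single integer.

Acc 1: bank0 row0 -> MISS (open row0); precharges=0
Acc 2: bank1 row1 -> MISS (open row1); precharges=0
Acc 3: bank1 row4 -> MISS (open row4); precharges=1
Acc 4: bank0 row4 -> MISS (open row4); precharges=2
Acc 5: bank0 row0 -> MISS (open row0); precharges=3
Acc 6: bank0 row2 -> MISS (open row2); precharges=4
Acc 7: bank2 row2 -> MISS (open row2); precharges=4
Acc 8: bank1 row1 -> MISS (open row1); precharges=5
Acc 9: bank2 row4 -> MISS (open row4); precharges=6
Acc 10: bank1 row4 -> MISS (open row4); precharges=7
Acc 11: bank0 row3 -> MISS (open row3); precharges=8

Answer: 8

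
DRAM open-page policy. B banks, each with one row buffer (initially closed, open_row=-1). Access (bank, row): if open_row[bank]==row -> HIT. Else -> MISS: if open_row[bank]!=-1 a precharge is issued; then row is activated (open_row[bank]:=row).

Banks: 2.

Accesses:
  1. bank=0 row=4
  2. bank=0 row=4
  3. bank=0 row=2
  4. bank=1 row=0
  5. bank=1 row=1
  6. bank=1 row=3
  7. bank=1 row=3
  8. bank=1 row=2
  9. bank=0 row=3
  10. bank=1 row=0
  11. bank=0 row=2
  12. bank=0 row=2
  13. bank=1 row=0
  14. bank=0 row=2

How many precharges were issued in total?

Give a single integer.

Answer: 7

Derivation:
Acc 1: bank0 row4 -> MISS (open row4); precharges=0
Acc 2: bank0 row4 -> HIT
Acc 3: bank0 row2 -> MISS (open row2); precharges=1
Acc 4: bank1 row0 -> MISS (open row0); precharges=1
Acc 5: bank1 row1 -> MISS (open row1); precharges=2
Acc 6: bank1 row3 -> MISS (open row3); precharges=3
Acc 7: bank1 row3 -> HIT
Acc 8: bank1 row2 -> MISS (open row2); precharges=4
Acc 9: bank0 row3 -> MISS (open row3); precharges=5
Acc 10: bank1 row0 -> MISS (open row0); precharges=6
Acc 11: bank0 row2 -> MISS (open row2); precharges=7
Acc 12: bank0 row2 -> HIT
Acc 13: bank1 row0 -> HIT
Acc 14: bank0 row2 -> HIT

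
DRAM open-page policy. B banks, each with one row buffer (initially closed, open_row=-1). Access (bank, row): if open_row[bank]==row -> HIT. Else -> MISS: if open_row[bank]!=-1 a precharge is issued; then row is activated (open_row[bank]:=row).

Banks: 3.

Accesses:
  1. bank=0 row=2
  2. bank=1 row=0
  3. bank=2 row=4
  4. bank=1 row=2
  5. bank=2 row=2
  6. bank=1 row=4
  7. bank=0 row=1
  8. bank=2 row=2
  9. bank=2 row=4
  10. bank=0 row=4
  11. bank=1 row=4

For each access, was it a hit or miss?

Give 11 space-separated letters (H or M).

Acc 1: bank0 row2 -> MISS (open row2); precharges=0
Acc 2: bank1 row0 -> MISS (open row0); precharges=0
Acc 3: bank2 row4 -> MISS (open row4); precharges=0
Acc 4: bank1 row2 -> MISS (open row2); precharges=1
Acc 5: bank2 row2 -> MISS (open row2); precharges=2
Acc 6: bank1 row4 -> MISS (open row4); precharges=3
Acc 7: bank0 row1 -> MISS (open row1); precharges=4
Acc 8: bank2 row2 -> HIT
Acc 9: bank2 row4 -> MISS (open row4); precharges=5
Acc 10: bank0 row4 -> MISS (open row4); precharges=6
Acc 11: bank1 row4 -> HIT

Answer: M M M M M M M H M M H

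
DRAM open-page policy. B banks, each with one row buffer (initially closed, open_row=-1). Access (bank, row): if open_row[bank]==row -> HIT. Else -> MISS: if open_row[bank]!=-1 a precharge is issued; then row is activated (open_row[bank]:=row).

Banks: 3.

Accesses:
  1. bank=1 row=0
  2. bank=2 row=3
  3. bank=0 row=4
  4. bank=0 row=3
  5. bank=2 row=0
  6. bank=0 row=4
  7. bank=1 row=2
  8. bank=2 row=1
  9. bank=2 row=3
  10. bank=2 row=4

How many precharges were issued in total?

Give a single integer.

Acc 1: bank1 row0 -> MISS (open row0); precharges=0
Acc 2: bank2 row3 -> MISS (open row3); precharges=0
Acc 3: bank0 row4 -> MISS (open row4); precharges=0
Acc 4: bank0 row3 -> MISS (open row3); precharges=1
Acc 5: bank2 row0 -> MISS (open row0); precharges=2
Acc 6: bank0 row4 -> MISS (open row4); precharges=3
Acc 7: bank1 row2 -> MISS (open row2); precharges=4
Acc 8: bank2 row1 -> MISS (open row1); precharges=5
Acc 9: bank2 row3 -> MISS (open row3); precharges=6
Acc 10: bank2 row4 -> MISS (open row4); precharges=7

Answer: 7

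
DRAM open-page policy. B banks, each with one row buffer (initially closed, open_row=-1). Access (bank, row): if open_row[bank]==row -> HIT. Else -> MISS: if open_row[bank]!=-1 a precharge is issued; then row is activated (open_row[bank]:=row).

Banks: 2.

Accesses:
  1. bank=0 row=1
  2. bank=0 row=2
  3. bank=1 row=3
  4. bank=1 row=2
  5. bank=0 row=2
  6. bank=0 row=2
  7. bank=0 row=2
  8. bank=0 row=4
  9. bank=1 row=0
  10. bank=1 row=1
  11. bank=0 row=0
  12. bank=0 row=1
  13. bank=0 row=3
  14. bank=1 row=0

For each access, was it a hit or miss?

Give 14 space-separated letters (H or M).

Answer: M M M M H H H M M M M M M M

Derivation:
Acc 1: bank0 row1 -> MISS (open row1); precharges=0
Acc 2: bank0 row2 -> MISS (open row2); precharges=1
Acc 3: bank1 row3 -> MISS (open row3); precharges=1
Acc 4: bank1 row2 -> MISS (open row2); precharges=2
Acc 5: bank0 row2 -> HIT
Acc 6: bank0 row2 -> HIT
Acc 7: bank0 row2 -> HIT
Acc 8: bank0 row4 -> MISS (open row4); precharges=3
Acc 9: bank1 row0 -> MISS (open row0); precharges=4
Acc 10: bank1 row1 -> MISS (open row1); precharges=5
Acc 11: bank0 row0 -> MISS (open row0); precharges=6
Acc 12: bank0 row1 -> MISS (open row1); precharges=7
Acc 13: bank0 row3 -> MISS (open row3); precharges=8
Acc 14: bank1 row0 -> MISS (open row0); precharges=9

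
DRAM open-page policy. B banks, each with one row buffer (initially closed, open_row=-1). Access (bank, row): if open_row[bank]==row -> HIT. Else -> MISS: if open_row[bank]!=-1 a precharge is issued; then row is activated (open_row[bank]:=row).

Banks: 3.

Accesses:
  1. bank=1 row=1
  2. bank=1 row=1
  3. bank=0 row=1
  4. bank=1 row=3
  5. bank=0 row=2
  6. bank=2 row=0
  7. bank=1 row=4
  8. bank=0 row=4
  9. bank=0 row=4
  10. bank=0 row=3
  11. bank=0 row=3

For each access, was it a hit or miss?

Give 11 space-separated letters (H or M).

Acc 1: bank1 row1 -> MISS (open row1); precharges=0
Acc 2: bank1 row1 -> HIT
Acc 3: bank0 row1 -> MISS (open row1); precharges=0
Acc 4: bank1 row3 -> MISS (open row3); precharges=1
Acc 5: bank0 row2 -> MISS (open row2); precharges=2
Acc 6: bank2 row0 -> MISS (open row0); precharges=2
Acc 7: bank1 row4 -> MISS (open row4); precharges=3
Acc 8: bank0 row4 -> MISS (open row4); precharges=4
Acc 9: bank0 row4 -> HIT
Acc 10: bank0 row3 -> MISS (open row3); precharges=5
Acc 11: bank0 row3 -> HIT

Answer: M H M M M M M M H M H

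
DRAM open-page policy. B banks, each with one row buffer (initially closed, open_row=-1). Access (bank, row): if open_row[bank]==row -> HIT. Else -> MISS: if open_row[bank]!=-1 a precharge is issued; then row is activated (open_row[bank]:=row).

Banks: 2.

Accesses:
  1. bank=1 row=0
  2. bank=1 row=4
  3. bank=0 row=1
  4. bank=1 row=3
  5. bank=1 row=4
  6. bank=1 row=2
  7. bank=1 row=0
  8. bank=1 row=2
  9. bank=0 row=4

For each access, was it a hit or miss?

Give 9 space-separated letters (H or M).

Acc 1: bank1 row0 -> MISS (open row0); precharges=0
Acc 2: bank1 row4 -> MISS (open row4); precharges=1
Acc 3: bank0 row1 -> MISS (open row1); precharges=1
Acc 4: bank1 row3 -> MISS (open row3); precharges=2
Acc 5: bank1 row4 -> MISS (open row4); precharges=3
Acc 6: bank1 row2 -> MISS (open row2); precharges=4
Acc 7: bank1 row0 -> MISS (open row0); precharges=5
Acc 8: bank1 row2 -> MISS (open row2); precharges=6
Acc 9: bank0 row4 -> MISS (open row4); precharges=7

Answer: M M M M M M M M M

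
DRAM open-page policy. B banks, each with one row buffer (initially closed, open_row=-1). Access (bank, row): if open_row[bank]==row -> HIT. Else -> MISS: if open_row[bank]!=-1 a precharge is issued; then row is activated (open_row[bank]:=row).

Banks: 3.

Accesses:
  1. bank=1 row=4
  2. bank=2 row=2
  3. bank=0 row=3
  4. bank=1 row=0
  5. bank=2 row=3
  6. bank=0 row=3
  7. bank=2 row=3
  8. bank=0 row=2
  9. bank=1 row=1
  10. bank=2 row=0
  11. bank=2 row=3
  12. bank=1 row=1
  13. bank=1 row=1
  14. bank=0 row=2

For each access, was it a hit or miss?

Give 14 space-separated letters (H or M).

Acc 1: bank1 row4 -> MISS (open row4); precharges=0
Acc 2: bank2 row2 -> MISS (open row2); precharges=0
Acc 3: bank0 row3 -> MISS (open row3); precharges=0
Acc 4: bank1 row0 -> MISS (open row0); precharges=1
Acc 5: bank2 row3 -> MISS (open row3); precharges=2
Acc 6: bank0 row3 -> HIT
Acc 7: bank2 row3 -> HIT
Acc 8: bank0 row2 -> MISS (open row2); precharges=3
Acc 9: bank1 row1 -> MISS (open row1); precharges=4
Acc 10: bank2 row0 -> MISS (open row0); precharges=5
Acc 11: bank2 row3 -> MISS (open row3); precharges=6
Acc 12: bank1 row1 -> HIT
Acc 13: bank1 row1 -> HIT
Acc 14: bank0 row2 -> HIT

Answer: M M M M M H H M M M M H H H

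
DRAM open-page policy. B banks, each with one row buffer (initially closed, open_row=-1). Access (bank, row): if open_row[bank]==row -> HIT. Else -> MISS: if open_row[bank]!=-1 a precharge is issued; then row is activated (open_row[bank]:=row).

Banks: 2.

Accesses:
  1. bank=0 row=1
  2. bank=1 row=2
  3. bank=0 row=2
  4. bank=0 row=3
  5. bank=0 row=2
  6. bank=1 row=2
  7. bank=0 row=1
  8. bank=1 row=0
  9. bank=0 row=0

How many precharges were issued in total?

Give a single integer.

Answer: 6

Derivation:
Acc 1: bank0 row1 -> MISS (open row1); precharges=0
Acc 2: bank1 row2 -> MISS (open row2); precharges=0
Acc 3: bank0 row2 -> MISS (open row2); precharges=1
Acc 4: bank0 row3 -> MISS (open row3); precharges=2
Acc 5: bank0 row2 -> MISS (open row2); precharges=3
Acc 6: bank1 row2 -> HIT
Acc 7: bank0 row1 -> MISS (open row1); precharges=4
Acc 8: bank1 row0 -> MISS (open row0); precharges=5
Acc 9: bank0 row0 -> MISS (open row0); precharges=6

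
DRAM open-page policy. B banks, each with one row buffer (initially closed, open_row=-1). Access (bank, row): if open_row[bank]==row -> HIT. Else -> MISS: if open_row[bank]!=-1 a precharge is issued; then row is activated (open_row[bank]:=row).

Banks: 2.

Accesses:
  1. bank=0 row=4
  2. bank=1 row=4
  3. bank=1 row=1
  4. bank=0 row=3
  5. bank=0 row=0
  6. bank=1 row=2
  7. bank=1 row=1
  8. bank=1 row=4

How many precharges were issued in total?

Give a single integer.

Acc 1: bank0 row4 -> MISS (open row4); precharges=0
Acc 2: bank1 row4 -> MISS (open row4); precharges=0
Acc 3: bank1 row1 -> MISS (open row1); precharges=1
Acc 4: bank0 row3 -> MISS (open row3); precharges=2
Acc 5: bank0 row0 -> MISS (open row0); precharges=3
Acc 6: bank1 row2 -> MISS (open row2); precharges=4
Acc 7: bank1 row1 -> MISS (open row1); precharges=5
Acc 8: bank1 row4 -> MISS (open row4); precharges=6

Answer: 6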